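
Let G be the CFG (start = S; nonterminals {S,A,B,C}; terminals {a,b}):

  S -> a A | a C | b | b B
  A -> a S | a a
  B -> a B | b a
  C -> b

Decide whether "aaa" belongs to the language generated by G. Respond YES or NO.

Convert to CNF:
  S -> T0 A | T0 C | T1 B | b
  A -> T0 S | T0 T0
  B -> T0 B | T1 T0
  C -> b
  T0 -> a
  T1 -> b

CYK fill:
  [0..0]={T0}  "a"  orig:{}
  [1..1]={T0}  "a"  orig:{}
  [2..2]={T0}  "a"  orig:{}
  [0..1]={A}  "aa"
  [1..2]={A}  "aa"
  [0..2]={S}  "aaa"

S ∈ T[0,2] ⇒ YES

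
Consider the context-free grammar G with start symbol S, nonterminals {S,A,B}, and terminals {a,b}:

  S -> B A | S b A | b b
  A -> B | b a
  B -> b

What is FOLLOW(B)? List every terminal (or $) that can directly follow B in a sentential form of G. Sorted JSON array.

FIRST sets, iterate to fixpoint:
pass 1:
  A via A→b a: +{b}
  B via B→b: +{b}
  S via S→B A: +{b}
  S: {b}  A: {b}  B: {b}
pass 2: — fixpoint
  S: {b}  A: {b}  B: {b}

FOLLOW sets:
FOLLOW(S) := {$}
round 1:
  S→B A: FOLLOW(B) ⊇ FIRST(A) = {b}; new: +{b}
  S→B A: FOLLOW(A) ⊇ FOLLOW(S) ⊇ {$}; new: +{$}
  S→S b A: FOLLOW(S) ⊇ FIRST(b) = {b}; new: +{b}
  S→S b A: FOLLOW(A) ⊇ FOLLOW(S) ⊇ {$,b}; new: +{b}
  FOLLOW[S]={$,b}  FOLLOW[A]={$,b}  FOLLOW[B]={b}
round 2:
  A→B: FOLLOW(B) ⊇ FOLLOW(A) ⊇ {$,b}; new: +{$}
  FOLLOW[S]={$,b}  FOLLOW[A]={$,b}  FOLLOW[B]={$,b}
round 3: — fixpoint
  FOLLOW[S]={$,b}  FOLLOW[A]={$,b}  FOLLOW[B]={$,b}

FOLLOW(B) = ["$", "b"]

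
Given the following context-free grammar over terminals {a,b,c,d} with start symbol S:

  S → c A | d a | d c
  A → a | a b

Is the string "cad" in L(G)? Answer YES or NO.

CNF form of G:
  S -> T2 A | T3 T0 | T3 T2
  A -> T0 T1 | a
  T0 -> a
  T1 -> b
  T2 -> c
  T3 -> d

CYK fill:
  [0..0]={T2}  "c"  orig:{}
  [1..1]={A,T0}  "a"  orig:{A}
  [2..2]={T3}  "d"  orig:{}
  [0..1]={S}  "ca"
  [1..2]=∅  "ad"
  [0..2]=∅  "cad"

S ∉ T[0,2] ⇒ NO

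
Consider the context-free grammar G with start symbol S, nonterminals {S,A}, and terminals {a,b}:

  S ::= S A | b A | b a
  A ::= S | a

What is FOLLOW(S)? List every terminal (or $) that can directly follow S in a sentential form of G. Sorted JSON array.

FIRST iteration:
[1]
  A via A→a: +{a}
  S via S→b A: +{b}
  FIRST[S]={b}  FIRST[A]={a}
[2]
  A via A→S: +{b}
  FIRST[S]={b}  FIRST[A]={a,b}
[3] done
  FIRST[S]={b}  FIRST[A]={a,b}

Compute FOLLOW by fixpoint:
seed FOLLOW(S) with $
round 1:
  S→S A: FOLLOW(S) ⊇ FIRST(A) = {a,b}; new: +{a,b}
  S→S A: FOLLOW(A) ⊇ FOLLOW(S) ⊇ {$,a,b}; new: +{$,a,b}
  FOLLOW(S)={$,a,b}  FOLLOW(A)={$,a,b}
round 2: — fixpoint
  FOLLOW(S)={$,a,b}  FOLLOW(A)={$,a,b}

FOLLOW(S) = ["$", "a", "b"]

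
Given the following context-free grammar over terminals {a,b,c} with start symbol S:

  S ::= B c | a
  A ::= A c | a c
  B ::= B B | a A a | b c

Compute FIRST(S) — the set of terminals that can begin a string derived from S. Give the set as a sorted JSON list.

Compute FIRST by fixpoint:
round 1:
  A via A→a c: +{a}
  B via B→a A a: +{a}
  B via B→b c: +{b}
  S via S→B c: +{a,b}
  S: {a,b}  A: {a}  B: {a,b}
round 2: done
  S: {a,b}  A: {a}  B: {a,b}

FIRST(S) = ["a", "b"]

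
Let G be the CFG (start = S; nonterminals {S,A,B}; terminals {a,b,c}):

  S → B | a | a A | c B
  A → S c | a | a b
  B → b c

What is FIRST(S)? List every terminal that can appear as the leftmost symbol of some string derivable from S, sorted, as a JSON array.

FIRST iteration:
[1]
  A via A→a: +{a}
  B via B→b c: +{b}
  S via S→B: +{b}
  S via S→a: +{a}
  S via S→c B: +{c}
  FIRST[S]={a,b,c}  FIRST[A]={a}  FIRST[B]={b}
[2]
  A via A→S c: +{b,c}
  FIRST[S]={a,b,c}  FIRST[A]={a,b,c}  FIRST[B]={b}
[3] (stable)
  FIRST[S]={a,b,c}  FIRST[A]={a,b,c}  FIRST[B]={b}

FIRST(S) = ["a", "b", "c"]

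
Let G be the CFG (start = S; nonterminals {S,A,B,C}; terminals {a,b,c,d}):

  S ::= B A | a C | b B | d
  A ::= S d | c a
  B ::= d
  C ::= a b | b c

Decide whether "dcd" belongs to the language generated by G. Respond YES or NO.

CNF form of G:
  S -> B A | T2 C | T3 B | d
  A -> S T0 | T1 T2
  B -> d
  C -> T2 T3 | T3 T1
  T0 -> d
  T1 -> c
  T2 -> a
  T3 -> b

Fill CYK table bottom-up:
  T[0,0] 'd' = {B,S,T0}  orig:{B,S}
  T[1,1] 'c' = {T1}  orig:{}
  T[2,2] 'd' = {B,S,T0}  orig:{B,S}
  T[0,1] 'dc' = ∅
  T[1,2] 'cd' = ∅
  T[0,2] 'dcd' = ∅

S ∉ T[0,2] ⇒ NO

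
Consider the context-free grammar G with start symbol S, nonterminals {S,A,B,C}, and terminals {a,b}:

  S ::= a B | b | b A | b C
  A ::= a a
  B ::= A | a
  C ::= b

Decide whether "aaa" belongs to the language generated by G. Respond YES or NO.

CNF form of G:
  S -> T0 B | T1 A | T1 C | b
  A -> T0 T0
  B -> T0 T0 | a
  C -> b
  T0 -> a
  T1 -> b

CYK table (by increasing span):
  cell(0,0) a: {B,T0}  orig:{B}
  cell(1,1) a: {B,T0}  orig:{B}
  cell(2,2) a: {B,T0}  orig:{B}
  cell(0,1) aa: {A,B,S}
  cell(1,2) aa: {A,B,S}
  cell(0,2) aaa: {S}

S ∈ T[0,2] ⇒ YES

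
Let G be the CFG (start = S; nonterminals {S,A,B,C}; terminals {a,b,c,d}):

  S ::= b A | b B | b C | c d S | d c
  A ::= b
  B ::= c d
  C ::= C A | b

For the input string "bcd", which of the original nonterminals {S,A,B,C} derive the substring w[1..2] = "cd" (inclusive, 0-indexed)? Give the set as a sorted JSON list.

Convert to CNF:
  S -> T0 X3 | T1 T0 | T2 A | T2 B | T2 C
  A -> b
  B -> T0 T1
  C -> C A | b
  T0 -> c
  T1 -> d
  T2 -> b
  X3 -> T1 S

Fill CYK table bottom-up, restricted to cells inside w[1..2]:
  cell(1,1) c: {T0}  orig:{}
  cell(2,2) d: {T1}  orig:{}
  cell(1,2) cd: {B}

Original NTs in T[1,2] deriving "cd": ["B"]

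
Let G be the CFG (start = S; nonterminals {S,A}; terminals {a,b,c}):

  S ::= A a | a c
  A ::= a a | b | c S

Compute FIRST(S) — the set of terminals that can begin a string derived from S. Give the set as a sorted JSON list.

Compute FIRST by fixpoint:
pass 1:
  A via A→a a: +{a}
  A via A→b: +{b}
  A via A→c S: +{c}
  S via S→A a: +{a,b,c}
  S: {a,b,c}  A: {a,b,c}
pass 2: (no change)
  S: {a,b,c}  A: {a,b,c}

FIRST(S) = ["a", "b", "c"]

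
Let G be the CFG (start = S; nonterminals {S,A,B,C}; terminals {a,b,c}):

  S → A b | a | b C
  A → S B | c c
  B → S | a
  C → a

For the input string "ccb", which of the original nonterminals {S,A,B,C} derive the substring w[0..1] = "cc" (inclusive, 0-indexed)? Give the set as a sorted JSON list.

Convert to CNF:
  S -> A T1 | T1 C | a
  A -> S B | T0 T0
  B -> A T1 | T1 C | a
  C -> a
  T0 -> c
  T1 -> b

CYK table (by increasing span), restricted to cells inside w[0..1]:
  [0..0]={T0}  "c"  orig:{}
  [1..1]={T0}  "c"  orig:{}
  [0..1]={A}  "cc"

Original NTs in T[0,1] deriving "cc": ["A"]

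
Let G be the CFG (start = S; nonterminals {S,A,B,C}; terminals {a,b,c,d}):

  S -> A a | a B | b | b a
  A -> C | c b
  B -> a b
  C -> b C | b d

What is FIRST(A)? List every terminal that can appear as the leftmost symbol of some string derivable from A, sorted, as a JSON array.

FIRST iteration:
iter 1:
  A via A→c b: +{c}
  B via B→a b: +{a}
  C via C→b C: +{b}
  S via S→A a: +{c}
  S via S→a B: +{a}
  S via S→b: +{b}
  S: {a,b,c}  A: {c}  B: {a}  C: {b}
iter 2:
  A via A→C: +{b}
  S: {a,b,c}  A: {b,c}  B: {a}  C: {b}
iter 3: — fixpoint
  S: {a,b,c}  A: {b,c}  B: {a}  C: {b}

FIRST(A) = ["b", "c"]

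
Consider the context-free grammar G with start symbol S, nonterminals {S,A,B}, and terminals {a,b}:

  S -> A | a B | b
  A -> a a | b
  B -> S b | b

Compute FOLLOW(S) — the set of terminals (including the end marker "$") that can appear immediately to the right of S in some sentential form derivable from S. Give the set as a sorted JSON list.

FIRST iteration:
iter 1:
  A via A→a a: +{a}
  A via A→b: +{b}
  B via B→b: +{b}
  S via S→A: +{a,b}
  FIRST(S)={a,b}  FIRST(A)={a,b}  FIRST(B)={b}
iter 2:
  B via B→S b: +{a}
  FIRST(S)={a,b}  FIRST(A)={a,b}  FIRST(B)={a,b}
iter 3: done
  FIRST(S)={a,b}  FIRST(A)={a,b}  FIRST(B)={a,b}

Compute FOLLOW by fixpoint:
initialize: $ ∈ FOLLOW(S)
pass 1:
  B→S b: FOLLOW(S) ⊇ FIRST(b) = {b}; new: +{b}
  S→A: FOLLOW(A) ⊇ FOLLOW(S) ⊇ {$,b}; new: +{$,b}
  S→a B: FOLLOW(B) ⊇ FOLLOW(S) ⊇ {$,b}; new: +{$,b}
  FOLLOW(S)={$,b}  FOLLOW(A)={$,b}  FOLLOW(B)={$,b}
pass 2: — fixpoint
  FOLLOW(S)={$,b}  FOLLOW(A)={$,b}  FOLLOW(B)={$,b}

FOLLOW(S) = ["$", "b"]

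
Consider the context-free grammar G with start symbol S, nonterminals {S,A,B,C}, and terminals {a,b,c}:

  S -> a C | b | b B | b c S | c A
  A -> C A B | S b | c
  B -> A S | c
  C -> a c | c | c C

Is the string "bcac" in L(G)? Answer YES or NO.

CNF form of G:
  S -> T0 B | T0 X4 | T1 C | T2 A | b
  A -> C X3 | S T0 | c
  B -> A S | c
  C -> T1 T2 | T2 C | c
  T0 -> b
  T1 -> a
  T2 -> c
  X3 -> A B
  X4 -> T2 S

CYK fill:
  T[0,0] 'b' = {S,T0}  orig:{S}
  T[1,1] 'c' = {A,B,C,T2}  orig:{A,B,C}
  T[2,2] 'a' = {T1}  orig:{}
  T[3,3] 'c' = {A,B,C,T2}  orig:{A,B,C}
  T[0,1] 'bc' = {S}
  T[1,2] 'ca' = ∅
  T[2,3] 'ac' = {C,S}
  T[0,2] 'bca' = ∅
  T[1,3] 'cac' = {B,C,X4}  orig:{B,C}
  T[0,3] 'bcac' = {S}

S ∈ T[0,3] ⇒ YES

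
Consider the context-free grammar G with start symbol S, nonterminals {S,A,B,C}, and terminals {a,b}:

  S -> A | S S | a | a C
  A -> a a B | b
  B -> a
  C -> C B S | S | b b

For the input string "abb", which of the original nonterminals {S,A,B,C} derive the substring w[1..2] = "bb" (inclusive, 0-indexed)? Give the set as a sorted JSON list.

CNF form of G:
  S -> S S | T0 C | T0 X5 | a | b
  A -> T0 X2 | b
  B -> a
  C -> C X3 | S S | T0 C | T0 X4 | T1 T1 | a | b
  T0 -> a
  T1 -> b
  X2 -> T0 B
  X3 -> B S
  X4 -> T0 B
  X5 -> T0 B

CYK fill (cells [i..j] with 1 ≤ i ≤ j ≤ 2 only):
  T[1,1] 'b' = {A,C,S,T1}  orig:{A,C,S}
  T[2,2] 'b' = {A,C,S,T1}  orig:{A,C,S}
  T[1,2] 'bb' = {C,S}

Original NTs in T[1,2] deriving "bb": ["C", "S"]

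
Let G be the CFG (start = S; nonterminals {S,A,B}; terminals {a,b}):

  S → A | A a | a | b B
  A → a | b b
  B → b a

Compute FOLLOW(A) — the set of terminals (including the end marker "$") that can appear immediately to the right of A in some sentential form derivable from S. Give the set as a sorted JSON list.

FIRST iteration:
round 1:
  A via A→a: +{a}
  A via A→b b: +{b}
  B via B→b a: +{b}
  S via S→A: +{a,b}
  FIRST(S)={a,b}  FIRST(A)={a,b}  FIRST(B)={b}
round 2: done
  FIRST(S)={a,b}  FIRST(A)={a,b}  FIRST(B)={b}

Compute FOLLOW by fixpoint:
seed FOLLOW(S) with $
pass 1:
  S→A: FOLLOW(A) ⊇ FOLLOW(S) ⊇ {$}; new: +{$}
  S→A a: FOLLOW(A) ⊇ FIRST(a) = {a}; new: +{a}
  S→b B: FOLLOW(B) ⊇ FOLLOW(S) ⊇ {$}; new: +{$}
  FOLLOW[S]={$}  FOLLOW[A]={$,a}  FOLLOW[B]={$}
pass 2: (no change)
  FOLLOW[S]={$}  FOLLOW[A]={$,a}  FOLLOW[B]={$}

FOLLOW(A) = ["$", "a"]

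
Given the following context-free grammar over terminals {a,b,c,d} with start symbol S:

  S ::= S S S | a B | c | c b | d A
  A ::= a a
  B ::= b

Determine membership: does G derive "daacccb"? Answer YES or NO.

CNF form of G:
  S -> S X4 | T0 B | T1 T2 | T3 A | c
  A -> T0 T0
  B -> b
  T0 -> a
  T1 -> c
  T2 -> b
  T3 -> d
  X4 -> S S

Fill CYK table bottom-up:
  T[0,0] 'd' = {T3}  orig:{}
  T[1,1] 'a' = {T0}  orig:{}
  T[2,2] 'a' = {T0}  orig:{}
  T[3,3] 'c' = {S,T1}  orig:{S}
  T[4,4] 'c' = {S,T1}  orig:{S}
  T[5,5] 'c' = {S,T1}  orig:{S}
  T[6,6] 'b' = {B,T2}  orig:{B}
  T[0,1] 'da' = ∅
  T[1,2] 'aa' = {A}
  T[2,3] 'ac' = ∅
  T[3,4] 'cc' = {X4}  orig:{}
  T[4,5] 'cc' = {X4}  orig:{}
  T[5,6] 'cb' = {S}
  T[0,2] 'daa' = {S}
  T[1,3] 'aac' = ∅
  T[2,4] 'acc' = ∅
  T[3,5] 'ccc' = {S}
  T[4,6] 'ccb' = {X4}  orig:{}
  T[0,3] 'daac' = {X4}  orig:{}
  T[1,4] 'aacc' = ∅
  T[2,5] 'accc' = ∅
  T[3,6] 'cccb' = {S}
  T[0,4] 'daacc' = {S}
  T[1,5] 'aaccc' = ∅
  T[2,6] 'acccb' = ∅
  T[0,5] 'daaccc' = {X4}  orig:{}
  T[1,6] 'aacccb' = ∅
  T[0,6] 'daacccb' = {X4}  orig:{}

S ∉ T[0,6] ⇒ NO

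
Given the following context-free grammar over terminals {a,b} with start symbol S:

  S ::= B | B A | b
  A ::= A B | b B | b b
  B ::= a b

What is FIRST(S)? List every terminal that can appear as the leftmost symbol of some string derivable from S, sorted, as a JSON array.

FIRST sets, iterate to fixpoint:
round 1:
  A via A→b B: +{b}
  B via B→a b: +{a}
  S via S→B: +{a}
  S via S→b: +{b}
  FIRST[S]={a,b}  FIRST[A]={b}  FIRST[B]={a}
round 2: (stable)
  FIRST[S]={a,b}  FIRST[A]={b}  FIRST[B]={a}

FIRST(S) = ["a", "b"]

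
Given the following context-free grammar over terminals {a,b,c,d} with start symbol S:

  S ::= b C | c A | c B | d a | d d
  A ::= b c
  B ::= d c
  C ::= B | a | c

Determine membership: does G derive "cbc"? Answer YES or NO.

Convert to CNF:
  S -> T0 C | T1 A | T1 B | T2 T2 | T2 T3
  A -> T0 T1
  B -> T2 T1
  C -> T2 T1 | a | c
  T0 -> b
  T1 -> c
  T2 -> d
  T3 -> a

Fill CYK table bottom-up:
  [0..0]={C,T1}  "c"  orig:{C}
  [1..1]={T0}  "b"  orig:{}
  [2..2]={C,T1}  "c"  orig:{C}
  [0..1]=∅  "cb"
  [1..2]={A,S}  "bc"
  [0..2]={S}  "cbc"

S ∈ T[0,2] ⇒ YES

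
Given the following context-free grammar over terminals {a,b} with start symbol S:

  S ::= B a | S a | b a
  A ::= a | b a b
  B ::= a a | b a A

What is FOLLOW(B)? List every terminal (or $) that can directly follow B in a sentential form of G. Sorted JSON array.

FIRST iteration:
[1]
  A via A→a: +{a}
  A via A→b a b: +{b}
  B via B→a a: +{a}
  B via B→b a A: +{b}
  S via S→B a: +{a,b}
  FIRST(S)={a,b}  FIRST(A)={a,b}  FIRST(B)={a,b}
[2] (stable)
  FIRST(S)={a,b}  FIRST(A)={a,b}  FIRST(B)={a,b}

FOLLOW sets:
FOLLOW(S) := {$}
round 1:
  S→B a: FOLLOW(B) ⊇ FIRST(a) = {a}; new: +{a}
  S→S a: FOLLOW(S) ⊇ FIRST(a) = {a}; new: +{a}
  FOLLOW[S]={$,a}  FOLLOW[A]={}  FOLLOW[B]={a}
round 2:
  B→b a A: FOLLOW(A) ⊇ FOLLOW(B) ⊇ {a}; new: +{a}
  FOLLOW[S]={$,a}  FOLLOW[A]={a}  FOLLOW[B]={a}
round 3: — fixpoint
  FOLLOW[S]={$,a}  FOLLOW[A]={a}  FOLLOW[B]={a}

FOLLOW(B) = ["a"]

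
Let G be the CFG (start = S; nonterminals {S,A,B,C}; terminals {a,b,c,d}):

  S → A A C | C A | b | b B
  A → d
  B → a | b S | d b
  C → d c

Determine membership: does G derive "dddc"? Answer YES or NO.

Convert to CNF:
  S -> A X3 | C A | T0 B | b
  A -> d
  B -> T0 S | T1 T0 | a
  C -> T1 T2
  T0 -> b
  T1 -> d
  T2 -> c
  X3 -> A C

Fill CYK table bottom-up:
  [0..0]={A,T1}  "d"  orig:{A}
  [1..1]={A,T1}  "d"  orig:{A}
  [2..2]={A,T1}  "d"  orig:{A}
  [3..3]={T2}  "c"  orig:{}
  [0..1]=∅  "dd"
  [1..2]=∅  "dd"
  [2..3]={C}  "dc"
  [0..2]=∅  "ddd"
  [1..3]={X3}  "ddc"  orig:{}
  [0..3]={S}  "dddc"

S ∈ T[0,3] ⇒ YES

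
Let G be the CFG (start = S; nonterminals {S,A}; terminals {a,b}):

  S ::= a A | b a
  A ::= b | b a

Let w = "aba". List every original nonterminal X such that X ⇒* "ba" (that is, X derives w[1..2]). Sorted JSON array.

Convert to CNF:
  S -> T0 T1 | T1 A
  A -> T0 T1 | b
  T0 -> b
  T1 -> a

CYK fill, restricted to cells inside w[1..2]:
  T[1,1] 'b' = {A,T0}  orig:{A}
  T[2,2] 'a' = {T1}  orig:{}
  T[1,2] 'ba' = {A,S}

Original NTs in T[1,2] deriving "ba": ["A", "S"]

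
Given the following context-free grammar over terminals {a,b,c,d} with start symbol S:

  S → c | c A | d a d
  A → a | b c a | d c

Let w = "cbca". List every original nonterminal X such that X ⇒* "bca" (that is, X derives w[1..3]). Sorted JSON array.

CNF form of G:
  S -> T1 A | T3 X5 | c
  A -> T0 X4 | T3 T1 | a
  T0 -> b
  T1 -> c
  T2 -> a
  T3 -> d
  X4 -> T1 T2
  X5 -> T2 T3

CYK fill — only the sub-triangle for w[1..3]:
  T[1,1] 'b' = {T0}  orig:{}
  T[2,2] 'c' = {S,T1}  orig:{S}
  T[3,3] 'a' = {A,T2}  orig:{A}
  T[1,2] 'bc' = ∅
  T[2,3] 'ca' = {S,X4}  orig:{S}
  T[1,3] 'bca' = {A}

Original NTs in T[1,3] deriving "bca": ["A"]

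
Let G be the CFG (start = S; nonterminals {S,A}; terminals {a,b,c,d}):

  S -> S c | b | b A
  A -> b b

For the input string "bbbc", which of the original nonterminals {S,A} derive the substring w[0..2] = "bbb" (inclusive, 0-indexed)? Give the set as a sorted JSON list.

Convert to CNF:
  S -> S T1 | T0 A | b
  A -> T0 T0
  T0 -> b
  T1 -> c

CYK table (by increasing span) — only the sub-triangle for w[0..2]:
  cell(0,0) b: {S,T0}  orig:{S}
  cell(1,1) b: {S,T0}  orig:{S}
  cell(2,2) b: {S,T0}  orig:{S}
  cell(0,1) bb: {A}
  cell(1,2) bb: {A}
  cell(0,2) bbb: {S}

Original NTs in T[0,2] deriving "bbb": ["S"]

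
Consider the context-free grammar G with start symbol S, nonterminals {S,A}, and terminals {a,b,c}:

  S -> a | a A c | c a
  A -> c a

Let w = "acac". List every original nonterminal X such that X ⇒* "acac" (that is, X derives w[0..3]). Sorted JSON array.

Convert to CNF:
  S -> T0 T1 | T1 X2 | a
  A -> T0 T1
  T0 -> c
  T1 -> a
  X2 -> A T0

CYK table (by increasing span), restricted to cells inside w[0..3]:
  T[0,0] 'a' = {S,T1}  orig:{S}
  T[1,1] 'c' = {T0}  orig:{}
  T[2,2] 'a' = {S,T1}  orig:{S}
  T[3,3] 'c' = {T0}  orig:{}
  T[0,1] 'ac' = ∅
  T[1,2] 'ca' = {A,S}
  T[2,3] 'ac' = ∅
  T[0,2] 'aca' = ∅
  T[1,3] 'cac' = {X2}  orig:{}
  T[0,3] 'acac' = {S}

Original NTs in T[0,3] deriving "acac": ["S"]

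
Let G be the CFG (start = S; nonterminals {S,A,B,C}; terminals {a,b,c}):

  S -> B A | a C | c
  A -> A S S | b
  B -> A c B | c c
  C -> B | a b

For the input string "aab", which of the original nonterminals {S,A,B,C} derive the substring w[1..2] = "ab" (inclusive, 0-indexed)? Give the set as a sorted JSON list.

Convert to CNF:
  S -> B A | T1 C | c
  A -> A X3 | b
  B -> A X4 | T0 T0
  C -> A X5 | T0 T0 | T1 T2
  T0 -> c
  T1 -> a
  T2 -> b
  X3 -> S S
  X4 -> T0 B
  X5 -> T0 B

CYK table (by increasing span) (cells [i..j] with 1 ≤ i ≤ j ≤ 2 only):
  [1..1]={T1}  "a"  orig:{}
  [2..2]={A,T2}  "b"  orig:{A}
  [1..2]={C}  "ab"

Original NTs in T[1,2] deriving "ab": ["C"]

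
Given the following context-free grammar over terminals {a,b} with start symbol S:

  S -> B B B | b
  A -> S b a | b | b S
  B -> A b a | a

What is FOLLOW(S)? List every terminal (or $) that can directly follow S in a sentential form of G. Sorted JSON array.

FIRST iteration:
iter 1:
  A via A→b: +{b}
  B via B→A b a: +{b}
  B via B→a: +{a}
  S via S→B B B: +{a,b}
  S: {a,b}  A: {b}  B: {a,b}
iter 2:
  A via A→S b a: +{a}
  S: {a,b}  A: {a,b}  B: {a,b}
iter 3: — fixpoint
  S: {a,b}  A: {a,b}  B: {a,b}

Compute FOLLOW by fixpoint:
seed FOLLOW(S) with $
pass 1:
  A→S b a: FOLLOW(S) ⊇ FIRST(b) = {b}; new: +{b}
  B→A b a: FOLLOW(A) ⊇ FIRST(b) = {b}; new: +{b}
  S→B B B: FOLLOW(B) ⊇ FIRST(B) = {a,b}; new: +{a,b}
  S→B B B: FOLLOW(B) ⊇ FOLLOW(S) ⊇ {$,b}; new: +{$}
  FOLLOW[S]={$,b}  FOLLOW[A]={b}  FOLLOW[B]={$,a,b}
pass 2: done
  FOLLOW[S]={$,b}  FOLLOW[A]={b}  FOLLOW[B]={$,a,b}

FOLLOW(S) = ["$", "b"]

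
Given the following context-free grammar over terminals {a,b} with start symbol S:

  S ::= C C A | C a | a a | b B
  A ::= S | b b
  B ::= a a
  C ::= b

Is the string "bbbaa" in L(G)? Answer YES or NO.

Convert to CNF:
  S -> C T0 | C X3 | T0 T0 | T1 B
  A -> C T0 | C X2 | T0 T0 | T1 B | T1 T1
  B -> T0 T0
  C -> b
  T0 -> a
  T1 -> b
  X2 -> C A
  X3 -> C A

CYK fill:
  [0..0]={C,T1}  "b"  orig:{C}
  [1..1]={C,T1}  "b"  orig:{C}
  [2..2]={C,T1}  "b"  orig:{C}
  [3..3]={T0}  "a"  orig:{}
  [4..4]={T0}  "a"  orig:{}
  [0..1]={A}  "bb"
  [1..2]={A}  "bb"
  [2..3]={A,S}  "ba"
  [3..4]={A,B,S}  "aa"
  [0..2]={X2,X3}  "bbb"  orig:{}
  [1..3]={X2,X3}  "bba"  orig:{}
  [2..4]={A,S,X2,X3}  "baa"  orig:{A,S}
  [0..3]={A,S}  "bbba"
  [1..4]={A,S,X2,X3}  "bbaa"  orig:{A,S}
  [0..4]={A,S,X2,X3}  "bbbaa"  orig:{A,S}

S ∈ T[0,4] ⇒ YES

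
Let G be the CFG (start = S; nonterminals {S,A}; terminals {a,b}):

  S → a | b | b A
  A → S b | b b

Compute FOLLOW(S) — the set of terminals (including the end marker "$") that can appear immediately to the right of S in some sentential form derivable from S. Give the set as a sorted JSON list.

Compute FIRST by fixpoint:
round 1:
  A via A→b b: +{b}
  S via S→a: +{a}
  S via S→b: +{b}
  S: {a,b}  A: {b}
round 2:
  A via A→S b: +{a}
  S: {a,b}  A: {a,b}
round 3: (no change)
  S: {a,b}  A: {a,b}

FOLLOW sets:
FOLLOW(S) := {$}
[1]
  A→S b: FOLLOW(S) ⊇ FIRST(b) = {b}; new: +{b}
  S→b A: FOLLOW(A) ⊇ FOLLOW(S) ⊇ {$,b}; new: +{$,b}
  FOLLOW(S)={$,b}  FOLLOW(A)={$,b}
[2] done
  FOLLOW(S)={$,b}  FOLLOW(A)={$,b}

FOLLOW(S) = ["$", "b"]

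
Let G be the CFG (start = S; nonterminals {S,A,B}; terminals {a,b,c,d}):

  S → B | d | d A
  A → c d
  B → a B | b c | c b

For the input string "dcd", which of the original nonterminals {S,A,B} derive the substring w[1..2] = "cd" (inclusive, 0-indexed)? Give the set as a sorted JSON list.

Convert to CNF:
  S -> T0 T3 | T1 A | T2 B | T3 T0 | d
  A -> T0 T1
  B -> T0 T3 | T2 B | T3 T0
  T0 -> c
  T1 -> d
  T2 -> a
  T3 -> b

Fill CYK table bottom-up, restricted to cells inside w[1..2]:
  cell(1,1) c: {T0}  orig:{}
  cell(2,2) d: {S,T1}  orig:{S}
  cell(1,2) cd: {A}

Original NTs in T[1,2] deriving "cd": ["A"]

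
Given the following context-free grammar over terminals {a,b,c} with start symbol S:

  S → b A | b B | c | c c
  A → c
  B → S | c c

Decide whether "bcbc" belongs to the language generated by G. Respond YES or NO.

Convert to CNF:
  S -> T0 A | T0 B | T1 T1 | c
  A -> c
  B -> T0 A | T0 B | T1 T1 | c
  T0 -> b
  T1 -> c

CYK table (by increasing span):
  [0..0]={T0}  "b"  orig:{}
  [1..1]={A,B,S,T1}  "c"  orig:{A,B,S}
  [2..2]={T0}  "b"  orig:{}
  [3..3]={A,B,S,T1}  "c"  orig:{A,B,S}
  [0..1]={B,S}  "bc"
  [1..2]=∅  "cb"
  [2..3]={B,S}  "bc"
  [0..2]=∅  "bcb"
  [1..3]=∅  "cbc"
  [0..3]=∅  "bcbc"

S ∉ T[0,3] ⇒ NO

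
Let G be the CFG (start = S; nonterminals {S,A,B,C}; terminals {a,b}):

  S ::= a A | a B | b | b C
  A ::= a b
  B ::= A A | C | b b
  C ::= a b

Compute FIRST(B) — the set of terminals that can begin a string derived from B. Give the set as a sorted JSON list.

FIRST iteration:
pass 1:
  A via A→a b: +{a}
  B via B→A A: +{a}
  B via B→b b: +{b}
  C via C→a b: +{a}
  S via S→a A: +{a}
  S via S→b: +{b}
  FIRST(S)={a,b}  FIRST(A)={a}  FIRST(B)={a,b}  FIRST(C)={a}
pass 2: done
  FIRST(S)={a,b}  FIRST(A)={a}  FIRST(B)={a,b}  FIRST(C)={a}

FIRST(B) = ["a", "b"]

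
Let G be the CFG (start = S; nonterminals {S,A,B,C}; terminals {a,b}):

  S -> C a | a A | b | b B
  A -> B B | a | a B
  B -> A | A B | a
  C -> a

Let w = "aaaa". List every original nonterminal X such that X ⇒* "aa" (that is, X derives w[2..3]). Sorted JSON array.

Convert to CNF:
  S -> C T0 | T0 A | T1 B | b
  A -> B B | T0 B | a
  B -> A B | B B | T0 B | a
  C -> a
  T0 -> a
  T1 -> b

Fill CYK table bottom-up — only the sub-triangle for w[2..3]:
  [2..2]={A,B,C,T0}  "a"  orig:{A,B,C}
  [3..3]={A,B,C,T0}  "a"  orig:{A,B,C}
  [2..3]={A,B,S}  "aa"

Original NTs in T[2,3] deriving "aa": ["A", "B", "S"]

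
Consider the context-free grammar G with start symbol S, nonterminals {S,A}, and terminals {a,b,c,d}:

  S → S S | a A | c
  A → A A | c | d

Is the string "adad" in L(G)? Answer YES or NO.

Convert to CNF:
  S -> S S | T0 A | c
  A -> A A | c | d
  T0 -> a

Fill CYK table bottom-up:
  T[0,0] 'a' = {T0}  orig:{}
  T[1,1] 'd' = {A}
  T[2,2] 'a' = {T0}  orig:{}
  T[3,3] 'd' = {A}
  T[0,1] 'ad' = {S}
  T[1,2] 'da' = ∅
  T[2,3] 'ad' = {S}
  T[0,2] 'ada' = ∅
  T[1,3] 'dad' = ∅
  T[0,3] 'adad' = {S}

S ∈ T[0,3] ⇒ YES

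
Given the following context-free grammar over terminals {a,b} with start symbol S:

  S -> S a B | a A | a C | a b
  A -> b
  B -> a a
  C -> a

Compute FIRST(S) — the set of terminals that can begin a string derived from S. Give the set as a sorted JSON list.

FIRST iteration:
round 1:
  A via A→b: +{b}
  B via B→a a: +{a}
  C via C→a: +{a}
  S via S→a A: +{a}
  FIRST(S)={a}  FIRST(A)={b}  FIRST(B)={a}  FIRST(C)={a}
round 2: — fixpoint
  FIRST(S)={a}  FIRST(A)={b}  FIRST(B)={a}  FIRST(C)={a}

FIRST(S) = ["a"]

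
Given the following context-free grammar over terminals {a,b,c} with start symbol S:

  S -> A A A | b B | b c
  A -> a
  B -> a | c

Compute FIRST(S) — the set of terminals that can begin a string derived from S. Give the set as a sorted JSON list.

Compute FIRST by fixpoint:
pass 1:
  A via A→a: +{a}
  B via B→a: +{a}
  B via B→c: +{c}
  S via S→A A A: +{a}
  S via S→b B: +{b}
  S: {a,b}  A: {a}  B: {a,c}
pass 2: (no change)
  S: {a,b}  A: {a}  B: {a,c}

FIRST(S) = ["a", "b"]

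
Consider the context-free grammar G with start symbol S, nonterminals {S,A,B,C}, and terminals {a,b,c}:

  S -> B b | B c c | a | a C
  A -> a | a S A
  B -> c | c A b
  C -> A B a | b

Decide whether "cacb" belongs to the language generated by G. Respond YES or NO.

Convert to CNF:
  S -> B T2 | B X6 | T0 C | a
  A -> T0 X3 | a
  B -> T1 X4 | c
  C -> A X5 | b
  T0 -> a
  T1 -> c
  T2 -> b
  X3 -> S A
  X4 -> A T2
  X5 -> B T0
  X6 -> T1 T1

CYK fill:
  [0..0]={B,T1}  "c"  orig:{B}
  [1..1]={A,S,T0}  "a"  orig:{A,S}
  [2..2]={B,T1}  "c"  orig:{B}
  [3..3]={C,T2}  "b"  orig:{C}
  [0..1]={X5}  "ca"  orig:{}
  [1..2]=∅  "ac"
  [2..3]={S}  "cb"
  [0..2]=∅  "cac"
  [1..3]=∅  "acb"
  [0..3]=∅  "cacb"

S ∉ T[0,3] ⇒ NO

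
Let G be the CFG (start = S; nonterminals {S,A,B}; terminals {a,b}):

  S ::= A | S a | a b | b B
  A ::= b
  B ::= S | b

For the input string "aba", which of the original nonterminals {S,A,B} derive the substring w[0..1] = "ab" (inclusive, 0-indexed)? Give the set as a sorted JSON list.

CNF form of G:
  S -> S T0 | T0 T1 | T1 B | b
  A -> b
  B -> S T0 | T0 T1 | T1 B | b
  T0 -> a
  T1 -> b

Fill CYK table bottom-up — only the sub-triangle for w[0..1]:
  T[0,0] 'a' = {T0}  orig:{}
  T[1,1] 'b' = {A,B,S,T1}  orig:{A,B,S}
  T[0,1] 'ab' = {B,S}

Original NTs in T[0,1] deriving "ab": ["B", "S"]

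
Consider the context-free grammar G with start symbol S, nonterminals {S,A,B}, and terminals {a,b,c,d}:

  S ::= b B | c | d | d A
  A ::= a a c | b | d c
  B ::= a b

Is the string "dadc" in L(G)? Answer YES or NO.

Convert to CNF:
  S -> T2 A | T3 B | c | d
  A -> T0 X4 | T2 T1 | b
  B -> T0 T3
  T0 -> a
  T1 -> c
  T2 -> d
  T3 -> b
  X4 -> T0 T1

Fill CYK table bottom-up:
  T[0,0] 'd' = {S,T2}  orig:{S}
  T[1,1] 'a' = {T0}  orig:{}
  T[2,2] 'd' = {S,T2}  orig:{S}
  T[3,3] 'c' = {S,T1}  orig:{S}
  T[0,1] 'da' = ∅
  T[1,2] 'ad' = ∅
  T[2,3] 'dc' = {A}
  T[0,2] 'dad' = ∅
  T[1,3] 'adc' = ∅
  T[0,3] 'dadc' = ∅

S ∉ T[0,3] ⇒ NO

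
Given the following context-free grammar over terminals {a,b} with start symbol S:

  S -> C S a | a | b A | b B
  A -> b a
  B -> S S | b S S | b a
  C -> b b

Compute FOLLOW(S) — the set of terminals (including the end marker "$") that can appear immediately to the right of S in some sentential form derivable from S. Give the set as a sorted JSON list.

FIRST iteration:
iter 1:
  A via A→b a: +{b}
  B via B→b S S: +{b}
  C via C→b b: +{b}
  S via S→C S a: +{b}
  S via S→a: +{a}
  FIRST(S)={a,b}  FIRST(A)={b}  FIRST(B)={b}  FIRST(C)={b}
iter 2:
  B via B→S S: +{a}
  FIRST(S)={a,b}  FIRST(A)={b}  FIRST(B)={a,b}  FIRST(C)={b}
iter 3: — fixpoint
  FIRST(S)={a,b}  FIRST(A)={b}  FIRST(B)={a,b}  FIRST(C)={b}

FOLLOW iteration:
FOLLOW(S) := {$}
pass 1:
  B→S S: FOLLOW(S) ⊇ FIRST(S) = {a,b}; new: +{a,b}
  S→C S a: FOLLOW(C) ⊇ FIRST(S) = {a,b}; new: +{a,b}
  S→b A: FOLLOW(A) ⊇ FOLLOW(S) ⊇ {$,a,b}; new: +{$,a,b}
  S→b B: FOLLOW(B) ⊇ FOLLOW(S) ⊇ {$,a,b}; new: +{$,a,b}
  S: {$,a,b}  A: {$,a,b}  B: {$,a,b}  C: {a,b}
pass 2: — fixpoint
  S: {$,a,b}  A: {$,a,b}  B: {$,a,b}  C: {a,b}

FOLLOW(S) = ["$", "a", "b"]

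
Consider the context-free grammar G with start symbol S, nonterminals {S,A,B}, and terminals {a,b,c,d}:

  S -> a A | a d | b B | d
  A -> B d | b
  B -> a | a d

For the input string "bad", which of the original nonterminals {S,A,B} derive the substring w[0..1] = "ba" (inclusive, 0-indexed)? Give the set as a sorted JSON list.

CNF form of G:
  S -> T1 A | T1 T0 | T2 B | d
  A -> B T0 | b
  B -> T1 T0 | a
  T0 -> d
  T1 -> a
  T2 -> b

CYK table (by increasing span), restricted to cells inside w[0..1]:
  [0..0]={A,T2}  "b"  orig:{A}
  [1..1]={B,T1}  "a"  orig:{B}
  [0..1]={S}  "ba"

Original NTs in T[0,1] deriving "ba": ["S"]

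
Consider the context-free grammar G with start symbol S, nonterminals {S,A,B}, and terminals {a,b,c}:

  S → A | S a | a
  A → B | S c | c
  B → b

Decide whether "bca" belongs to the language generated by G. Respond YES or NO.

CNF form of G:
  S -> S T0 | S T1 | a | b | c
  A -> S T0 | b | c
  B -> b
  T0 -> c
  T1 -> a

CYK table (by increasing span):
  T[0,0] 'b' = {A,B,S}
  T[1,1] 'c' = {A,S,T0}  orig:{A,S}
  T[2,2] 'a' = {S,T1}  orig:{S}
  T[0,1] 'bc' = {A,S}
  T[1,2] 'ca' = {S}
  T[0,2] 'bca' = {S}

S ∈ T[0,2] ⇒ YES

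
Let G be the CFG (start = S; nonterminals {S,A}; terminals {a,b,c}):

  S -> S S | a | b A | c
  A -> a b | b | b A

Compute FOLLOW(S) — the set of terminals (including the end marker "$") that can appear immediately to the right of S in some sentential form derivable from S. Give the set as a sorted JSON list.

FIRST sets, iterate to fixpoint:
round 1:
  A via A→a b: +{a}
  A via A→b: +{b}
  S via S→a: +{a}
  S via S→b A: +{b}
  S via S→c: +{c}
  S: {a,b,c}  A: {a,b}
round 2: — fixpoint
  S: {a,b,c}  A: {a,b}

FOLLOW iteration:
initialize: $ ∈ FOLLOW(S)
[1]
  S→S S: FOLLOW(S) ⊇ FIRST(S) = {a,b,c}; new: +{a,b,c}
  S→b A: FOLLOW(A) ⊇ FOLLOW(S) ⊇ {$,a,b,c}; new: +{$,a,b,c}
  FOLLOW(S)={$,a,b,c}  FOLLOW(A)={$,a,b,c}
[2] — fixpoint
  FOLLOW(S)={$,a,b,c}  FOLLOW(A)={$,a,b,c}

FOLLOW(S) = ["$", "a", "b", "c"]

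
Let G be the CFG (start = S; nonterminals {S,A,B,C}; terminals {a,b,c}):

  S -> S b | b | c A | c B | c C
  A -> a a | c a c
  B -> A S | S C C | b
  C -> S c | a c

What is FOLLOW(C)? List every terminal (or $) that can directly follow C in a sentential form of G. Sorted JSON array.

FIRST sets, iterate to fixpoint:
round 1:
  A via A→a a: +{a}
  A via A→c a c: +{c}
  B via B→A S: +{a,c}
  B via B→b: +{b}
  C via C→a c: +{a}
  S via S→b: +{b}
  S via S→c A: +{c}
  S: {b,c}  A: {a,c}  B: {a,b,c}  C: {a}
round 2:
  C via C→S c: +{b,c}
  S: {b,c}  A: {a,c}  B: {a,b,c}  C: {a,b,c}
round 3: (no change)
  S: {b,c}  A: {a,c}  B: {a,b,c}  C: {a,b,c}

FOLLOW iteration:
initialize: $ ∈ FOLLOW(S)
pass 1:
  B→A S: FOLLOW(A) ⊇ FIRST(S) = {b,c}; new: +{b,c}
  B→S C C: FOLLOW(S) ⊇ FIRST(C) = {a,b,c}; new: +{a,b,c}
  B→S C C: FOLLOW(C) ⊇ FIRST(C) = {a,b,c}; new: +{a,b,c}
  S→c A: FOLLOW(A) ⊇ FOLLOW(S) ⊇ {$,a,b,c}; new: +{$,a}
  S→c B: FOLLOW(B) ⊇ FOLLOW(S) ⊇ {$,a,b,c}; new: +{$,a,b,c}
  S→c C: FOLLOW(C) ⊇ FOLLOW(S) ⊇ {$,a,b,c}; new: +{$}
  FOLLOW(S)={$,a,b,c}  FOLLOW(A)={$,a,b,c}  FOLLOW(B)={$,a,b,c}  FOLLOW(C)={$,a,b,c}
pass 2: done
  FOLLOW(S)={$,a,b,c}  FOLLOW(A)={$,a,b,c}  FOLLOW(B)={$,a,b,c}  FOLLOW(C)={$,a,b,c}

FOLLOW(C) = ["$", "a", "b", "c"]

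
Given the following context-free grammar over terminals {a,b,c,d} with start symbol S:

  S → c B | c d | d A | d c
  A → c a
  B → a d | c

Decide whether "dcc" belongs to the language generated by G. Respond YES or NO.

Convert to CNF:
  S -> T0 B | T0 T2 | T2 A | T2 T0
  A -> T0 T1
  B -> T1 T2 | c
  T0 -> c
  T1 -> a
  T2 -> d

Fill CYK table bottom-up:
  cell(0,0) d: {T2}  orig:{}
  cell(1,1) c: {B,T0}  orig:{B}
  cell(2,2) c: {B,T0}  orig:{B}
  cell(0,1) dc: {S}
  cell(1,2) cc: {S}
  cell(0,2) dcc: ∅

S ∉ T[0,2] ⇒ NO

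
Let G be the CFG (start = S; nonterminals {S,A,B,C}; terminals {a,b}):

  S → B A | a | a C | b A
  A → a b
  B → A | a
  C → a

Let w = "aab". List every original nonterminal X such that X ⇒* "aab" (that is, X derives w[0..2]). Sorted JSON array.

CNF form of G:
  S -> B A | T0 C | T1 A | a
  A -> T0 T1
  B -> T0 T1 | a
  C -> a
  T0 -> a
  T1 -> b

CYK fill (cells [i..j] with 0 ≤ i ≤ j ≤ 2 only):
  [0..0]={B,C,S,T0}  "a"  orig:{B,C,S}
  [1..1]={B,C,S,T0}  "a"  orig:{B,C,S}
  [2..2]={T1}  "b"  orig:{}
  [0..1]={S}  "aa"
  [1..2]={A,B}  "ab"
  [0..2]={S}  "aab"

Original NTs in T[0,2] deriving "aab": ["S"]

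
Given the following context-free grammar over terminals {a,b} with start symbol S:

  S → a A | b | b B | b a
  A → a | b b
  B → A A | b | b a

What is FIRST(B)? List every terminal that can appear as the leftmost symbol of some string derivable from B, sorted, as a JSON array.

FIRST iteration:
[1]
  A via A→a: +{a}
  A via A→b b: +{b}
  B via B→A A: +{a,b}
  S via S→a A: +{a}
  S via S→b: +{b}
  FIRST(S)={a,b}  FIRST(A)={a,b}  FIRST(B)={a,b}
[2] (no change)
  FIRST(S)={a,b}  FIRST(A)={a,b}  FIRST(B)={a,b}

FIRST(B) = ["a", "b"]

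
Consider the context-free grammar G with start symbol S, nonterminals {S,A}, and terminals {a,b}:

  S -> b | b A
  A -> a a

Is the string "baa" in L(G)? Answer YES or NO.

Convert to CNF:
  S -> T1 A | b
  A -> T0 T0
  T0 -> a
  T1 -> b

CYK table (by increasing span):
  [0..0]={S,T1}  "b"  orig:{S}
  [1..1]={T0}  "a"  orig:{}
  [2..2]={T0}  "a"  orig:{}
  [0..1]=∅  "ba"
  [1..2]={A}  "aa"
  [0..2]={S}  "baa"

S ∈ T[0,2] ⇒ YES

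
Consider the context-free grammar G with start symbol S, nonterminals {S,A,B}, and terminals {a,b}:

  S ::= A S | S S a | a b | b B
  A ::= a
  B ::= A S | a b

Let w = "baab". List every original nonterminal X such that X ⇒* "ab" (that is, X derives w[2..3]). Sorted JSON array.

Convert to CNF:
  S -> A S | S X2 | T0 T1 | T1 B
  A -> a
  B -> A S | T0 T1
  T0 -> a
  T1 -> b
  X2 -> S T0

CYK table (by increasing span) (cells [i..j] with 2 ≤ i ≤ j ≤ 3 only):
  [2..2]={A,T0}  "a"  orig:{A}
  [3..3]={T1}  "b"  orig:{}
  [2..3]={B,S}  "ab"

Original NTs in T[2,3] deriving "ab": ["B", "S"]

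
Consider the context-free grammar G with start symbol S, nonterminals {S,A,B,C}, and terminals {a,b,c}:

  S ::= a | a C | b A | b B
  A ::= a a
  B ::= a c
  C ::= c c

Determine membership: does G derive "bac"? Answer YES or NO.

Convert to CNF:
  S -> T0 C | T2 A | T2 B | a
  A -> T0 T0
  B -> T0 T1
  C -> T1 T1
  T0 -> a
  T1 -> c
  T2 -> b

CYK table (by increasing span):
  [0..0]={T2}  "b"  orig:{}
  [1..1]={S,T0}  "a"  orig:{S}
  [2..2]={T1}  "c"  orig:{}
  [0..1]=∅  "ba"
  [1..2]={B}  "ac"
  [0..2]={S}  "bac"

S ∈ T[0,2] ⇒ YES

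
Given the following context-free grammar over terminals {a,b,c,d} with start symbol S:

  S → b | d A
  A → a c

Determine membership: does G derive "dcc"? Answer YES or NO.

CNF form of G:
  S -> T2 A | b
  A -> T0 T1
  T0 -> a
  T1 -> c
  T2 -> d

CYK table (by increasing span):
  [0..0]={T2}  "d"  orig:{}
  [1..1]={T1}  "c"  orig:{}
  [2..2]={T1}  "c"  orig:{}
  [0..1]=∅  "dc"
  [1..2]=∅  "cc"
  [0..2]=∅  "dcc"

S ∉ T[0,2] ⇒ NO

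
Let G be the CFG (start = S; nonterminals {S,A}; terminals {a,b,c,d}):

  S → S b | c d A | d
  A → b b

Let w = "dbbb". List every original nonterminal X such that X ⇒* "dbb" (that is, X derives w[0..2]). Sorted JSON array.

CNF form of G:
  S -> S T0 | T1 X3 | d
  A -> T0 T0
  T0 -> b
  T1 -> c
  T2 -> d
  X3 -> T2 A

CYK fill, restricted to cells inside w[0..2]:
  [0..0]={S,T2}  "d"  orig:{S}
  [1..1]={T0}  "b"  orig:{}
  [2..2]={T0}  "b"  orig:{}
  [0..1]={S}  "db"
  [1..2]={A}  "bb"
  [0..2]={S,X3}  "dbb"  orig:{S}

Original NTs in T[0,2] deriving "dbb": ["S"]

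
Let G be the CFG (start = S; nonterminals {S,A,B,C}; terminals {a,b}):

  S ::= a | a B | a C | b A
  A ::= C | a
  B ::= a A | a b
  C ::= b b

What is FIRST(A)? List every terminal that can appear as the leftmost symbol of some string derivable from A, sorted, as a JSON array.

FIRST iteration:
pass 1:
  A via A→a: +{a}
  B via B→a A: +{a}
  C via C→b b: +{b}
  S via S→a: +{a}
  S via S→b A: +{b}
  FIRST(S)={a,b}  FIRST(A)={a}  FIRST(B)={a}  FIRST(C)={b}
pass 2:
  A via A→C: +{b}
  FIRST(S)={a,b}  FIRST(A)={a,b}  FIRST(B)={a}  FIRST(C)={b}
pass 3: (no change)
  FIRST(S)={a,b}  FIRST(A)={a,b}  FIRST(B)={a}  FIRST(C)={b}

FIRST(A) = ["a", "b"]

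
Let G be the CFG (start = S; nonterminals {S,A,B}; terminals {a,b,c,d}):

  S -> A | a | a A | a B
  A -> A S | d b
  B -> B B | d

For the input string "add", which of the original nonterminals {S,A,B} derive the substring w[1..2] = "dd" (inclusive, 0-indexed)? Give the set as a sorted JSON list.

Convert to CNF:
  S -> A S | T0 T1 | T2 A | T2 B | a
  A -> A S | T0 T1
  B -> B B | d
  T0 -> d
  T1 -> b
  T2 -> a

CYK fill (cells [i..j] with 1 ≤ i ≤ j ≤ 2 only):
  [1..1]={B,T0}  "d"  orig:{B}
  [2..2]={B,T0}  "d"  orig:{B}
  [1..2]={B}  "dd"

Original NTs in T[1,2] deriving "dd": ["B"]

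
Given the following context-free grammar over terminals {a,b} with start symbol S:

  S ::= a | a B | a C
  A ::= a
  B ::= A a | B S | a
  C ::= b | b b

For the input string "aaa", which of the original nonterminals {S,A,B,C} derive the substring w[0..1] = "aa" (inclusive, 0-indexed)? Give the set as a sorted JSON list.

Convert to CNF:
  S -> T0 B | T0 C | a
  A -> a
  B -> A T0 | B S | a
  C -> T1 T1 | b
  T0 -> a
  T1 -> b

CYK fill — only the sub-triangle for w[0..1]:
  T[0,0] 'a' = {A,B,S,T0}  orig:{A,B,S}
  T[1,1] 'a' = {A,B,S,T0}  orig:{A,B,S}
  T[0,1] 'aa' = {B,S}

Original NTs in T[0,1] deriving "aa": ["B", "S"]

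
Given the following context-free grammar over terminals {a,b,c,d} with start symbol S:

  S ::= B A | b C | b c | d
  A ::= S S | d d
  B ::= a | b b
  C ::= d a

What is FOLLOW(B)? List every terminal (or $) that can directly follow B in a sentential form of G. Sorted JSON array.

Compute FIRST by fixpoint:
round 1:
  A via A→d d: +{d}
  B via B→a: +{a}
  B via B→b b: +{b}
  C via C→d a: +{d}
  S via S→B A: +{a,b}
  S via S→d: +{d}
  FIRST(S)={a,b,d}  FIRST(A)={d}  FIRST(B)={a,b}  FIRST(C)={d}
round 2:
  A via A→S S: +{a,b}
  FIRST(S)={a,b,d}  FIRST(A)={a,b,d}  FIRST(B)={a,b}  FIRST(C)={d}
round 3: (no change)
  FIRST(S)={a,b,d}  FIRST(A)={a,b,d}  FIRST(B)={a,b}  FIRST(C)={d}

FOLLOW sets:
initialize: $ ∈ FOLLOW(S)
pass 1:
  A→S S: FOLLOW(S) ⊇ FIRST(S) = {a,b,d}; new: +{a,b,d}
  S→B A: FOLLOW(B) ⊇ FIRST(A) = {a,b,d}; new: +{a,b,d}
  S→B A: FOLLOW(A) ⊇ FOLLOW(S) ⊇ {$,a,b,d}; new: +{$,a,b,d}
  S→b C: FOLLOW(C) ⊇ FOLLOW(S) ⊇ {$,a,b,d}; new: +{$,a,b,d}
  S: {$,a,b,d}  A: {$,a,b,d}  B: {a,b,d}  C: {$,a,b,d}
pass 2: — fixpoint
  S: {$,a,b,d}  A: {$,a,b,d}  B: {a,b,d}  C: {$,a,b,d}

FOLLOW(B) = ["a", "b", "d"]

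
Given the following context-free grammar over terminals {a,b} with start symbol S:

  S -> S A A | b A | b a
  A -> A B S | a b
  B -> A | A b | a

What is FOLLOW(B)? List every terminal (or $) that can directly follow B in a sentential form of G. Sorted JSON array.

FIRST iteration:
round 1:
  A via A→a b: +{a}
  B via B→A: +{a}
  S via S→b A: +{b}
  S: {b}  A: {a}  B: {a}
round 2: done
  S: {b}  A: {a}  B: {a}

Compute FOLLOW by fixpoint:
initialize: $ ∈ FOLLOW(S)
iter 1:
  A→A B S: FOLLOW(A) ⊇ FIRST(B) = {a}; new: +{a}
  A→A B S: FOLLOW(B) ⊇ FIRST(S) = {b}; new: +{b}
  A→A B S: FOLLOW(S) ⊇ FOLLOW(A) ⊇ {a}; new: +{a}
  B→A: FOLLOW(A) ⊇ FOLLOW(B) ⊇ {b}; new: +{b}
  S→S A A: FOLLOW(A) ⊇ FOLLOW(S) ⊇ {$,a}; new: +{$}
  FOLLOW[S]={$,a}  FOLLOW[A]={$,a,b}  FOLLOW[B]={b}
iter 2:
  A→A B S: FOLLOW(S) ⊇ FOLLOW(A) ⊇ {$,a,b}; new: +{b}
  FOLLOW[S]={$,a,b}  FOLLOW[A]={$,a,b}  FOLLOW[B]={b}
iter 3: (stable)
  FOLLOW[S]={$,a,b}  FOLLOW[A]={$,a,b}  FOLLOW[B]={b}

FOLLOW(B) = ["b"]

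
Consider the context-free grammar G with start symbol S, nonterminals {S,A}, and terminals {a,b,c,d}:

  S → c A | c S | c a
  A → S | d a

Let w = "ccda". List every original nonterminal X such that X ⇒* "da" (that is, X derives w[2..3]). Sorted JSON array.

Convert to CNF:
  S -> T0 A | T0 S | T0 T1
  A -> T0 A | T0 S | T0 T1 | T2 T1
  T0 -> c
  T1 -> a
  T2 -> d

Fill CYK table bottom-up — only the sub-triangle for w[2..3]:
  cell(2,2) d: {T2}  orig:{}
  cell(3,3) a: {T1}  orig:{}
  cell(2,3) da: {A}

Original NTs in T[2,3] deriving "da": ["A"]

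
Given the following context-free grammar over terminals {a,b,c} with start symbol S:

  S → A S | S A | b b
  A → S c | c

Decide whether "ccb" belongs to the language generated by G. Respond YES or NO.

CNF form of G:
  S -> A S | S A | T1 T1
  A -> S T0 | c
  T0 -> c
  T1 -> b

CYK fill:
  [0..0]={A,T0}  "c"  orig:{A}
  [1..1]={A,T0}  "c"  orig:{A}
  [2..2]={T1}  "b"  orig:{}
  [0..1]=∅  "cc"
  [1..2]=∅  "cb"
  [0..2]=∅  "ccb"

S ∉ T[0,2] ⇒ NO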